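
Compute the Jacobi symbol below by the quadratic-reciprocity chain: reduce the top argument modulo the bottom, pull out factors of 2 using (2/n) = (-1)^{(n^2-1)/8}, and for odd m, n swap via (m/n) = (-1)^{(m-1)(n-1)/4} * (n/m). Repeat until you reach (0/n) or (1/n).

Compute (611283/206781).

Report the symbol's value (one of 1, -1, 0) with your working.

0

(611283/206781) = (197721/206781)   [reduce mod 206781]
reciprocity: (197721/206781) = +1·(206781/197721) since 197721 mod 4 = 1, 206781 mod 4 = 1; sign now +1
(206781/197721) = (9060/197721)   [reduce mod 197721]
9060 = 2^2·2265; (2/197721) = +1 since 197721 mod 8 = 1, so (9060/197721) = (+1)^2·(2265/197721); sign now +1
reciprocity: (2265/197721) = +1·(197721/2265) since 2265 mod 4 = 1, 197721 mod 4 = 1; sign now +1
(197721/2265) = (666/2265)   [reduce mod 2265]
666 = 2^1·333; (2/2265) = +1 since 2265 mod 8 = 1, so (666/2265) = (+1)^1·(333/2265); sign now +1
reciprocity: (333/2265) = +1·(2265/333) since 333 mod 4 = 1, 2265 mod 4 = 1; sign now +1
(2265/333) = (267/333)   [reduce mod 333]
reciprocity: (267/333) = +1·(333/267) since 267 mod 4 = 3, 333 mod 4 = 1; sign now +1
(333/267) = (66/267)   [reduce mod 267]
66 = 2^1·33; (2/267) = -1 since 267 mod 8 = 3, so (66/267) = (-1)^1·(33/267); sign now -1
reciprocity: (33/267) = +1·(267/33) since 33 mod 4 = 1, 267 mod 4 = 3; sign now -1
(267/33) = (3/33)   [reduce mod 33]
reciprocity: (3/33) = +1·(33/3) since 3 mod 4 = 3, 33 mod 4 = 1; sign now -1
(33/3) = (0/3)   [reduce mod 3]
(0/3) = 0   [gcd(a, n) > 1]; final value = 0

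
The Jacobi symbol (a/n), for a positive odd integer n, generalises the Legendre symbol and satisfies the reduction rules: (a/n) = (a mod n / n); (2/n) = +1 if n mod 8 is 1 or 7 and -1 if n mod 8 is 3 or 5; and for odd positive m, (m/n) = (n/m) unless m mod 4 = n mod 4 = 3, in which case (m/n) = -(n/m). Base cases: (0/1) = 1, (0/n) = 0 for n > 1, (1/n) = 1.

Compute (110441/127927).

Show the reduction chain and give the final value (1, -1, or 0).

flip (110441/127927) -> (127927/110441): both odd, 110441 mod 4 = 1, 127927 mod 4 = 3, so the flip contributes +1; sign now +1
(127927/110441): 127927 mod 110441 = 17486, so (127927/110441) = (17486/110441)
factor out 2^1: 17486 = 2^1·8743; with 110441 mod 8 = 1, (2/110441) = +1; sign now +1; continue with (8743/110441)
flip (8743/110441) -> (110441/8743): both odd, 8743 mod 4 = 3, 110441 mod 4 = 1, so the flip contributes +1; sign now +1
(110441/8743): 110441 mod 8743 = 5525, so (110441/8743) = (5525/8743)
flip (5525/8743) -> (8743/5525): both odd, 5525 mod 4 = 1, 8743 mod 4 = 3, so the flip contributes +1; sign now +1
(8743/5525): 8743 mod 5525 = 3218, so (8743/5525) = (3218/5525)
factor out 2^1: 3218 = 2^1·1609; with 5525 mod 8 = 5, (2/5525) = -1; sign now -1; continue with (1609/5525)
flip (1609/5525) -> (5525/1609): both odd, 1609 mod 4 = 1, 5525 mod 4 = 1, so the flip contributes +1; sign now -1
(5525/1609): 5525 mod 1609 = 698, so (5525/1609) = (698/1609)
factor out 2^1: 698 = 2^1·349; with 1609 mod 8 = 1, (2/1609) = +1; sign now -1; continue with (349/1609)
flip (349/1609) -> (1609/349): both odd, 349 mod 4 = 1, 1609 mod 4 = 1, so the flip contributes +1; sign now -1
(1609/349): 1609 mod 349 = 213, so (1609/349) = (213/349)
flip (213/349) -> (349/213): both odd, 213 mod 4 = 1, 349 mod 4 = 1, so the flip contributes +1; sign now -1
(349/213): 349 mod 213 = 136, so (349/213) = (136/213)
factor out 2^3: 136 = 2^3·17; with 213 mod 8 = 5, (2/213) = -1; sign now +1; continue with (17/213)
flip (17/213) -> (213/17): both odd, 17 mod 4 = 1, 213 mod 4 = 1, so the flip contributes +1; sign now +1
(213/17): 213 mod 17 = 9, so (213/17) = (9/17)
flip (9/17) -> (17/9): both odd, 9 mod 4 = 1, 17 mod 4 = 1, so the flip contributes +1; sign now +1
(17/9): 17 mod 9 = 8, so (17/9) = (8/9)
factor out 2^3: 8 = 2^3·1; with 9 mod 8 = 1, (2/9) = +1; sign now +1; continue with (1/9)
reached (1/9) = 1, so the symbol is +1

1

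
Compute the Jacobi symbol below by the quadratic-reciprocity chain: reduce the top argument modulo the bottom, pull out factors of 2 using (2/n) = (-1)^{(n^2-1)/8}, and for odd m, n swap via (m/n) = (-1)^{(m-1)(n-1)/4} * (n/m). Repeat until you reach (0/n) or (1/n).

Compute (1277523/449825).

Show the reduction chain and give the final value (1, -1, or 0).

-1

(1277523/449825): 1277523 mod 449825 = 377873, so (1277523/449825) = (377873/449825)
flip (377873/449825) -> (449825/377873): both odd, 377873 mod 4 = 1, 449825 mod 4 = 1, so the flip contributes +1; sign now +1
(449825/377873): 449825 mod 377873 = 71952, so (449825/377873) = (71952/377873)
factor out 2^4: 71952 = 2^4·4497; with 377873 mod 8 = 1, (2/377873) = +1; sign now +1; continue with (4497/377873)
flip (4497/377873) -> (377873/4497): both odd, 4497 mod 4 = 1, 377873 mod 4 = 1, so the flip contributes +1; sign now +1
(377873/4497): 377873 mod 4497 = 125, so (377873/4497) = (125/4497)
flip (125/4497) -> (4497/125): both odd, 125 mod 4 = 1, 4497 mod 4 = 1, so the flip contributes +1; sign now +1
(4497/125): 4497 mod 125 = 122, so (4497/125) = (122/125)
factor out 2^1: 122 = 2^1·61; with 125 mod 8 = 5, (2/125) = -1; sign now -1; continue with (61/125)
flip (61/125) -> (125/61): both odd, 61 mod 4 = 1, 125 mod 4 = 1, so the flip contributes +1; sign now -1
(125/61): 125 mod 61 = 3, so (125/61) = (3/61)
flip (3/61) -> (61/3): both odd, 3 mod 4 = 3, 61 mod 4 = 1, so the flip contributes +1; sign now -1
(61/3): 61 mod 3 = 1, so (61/3) = (1/3)
reached (1/3) = 1, so the symbol is -1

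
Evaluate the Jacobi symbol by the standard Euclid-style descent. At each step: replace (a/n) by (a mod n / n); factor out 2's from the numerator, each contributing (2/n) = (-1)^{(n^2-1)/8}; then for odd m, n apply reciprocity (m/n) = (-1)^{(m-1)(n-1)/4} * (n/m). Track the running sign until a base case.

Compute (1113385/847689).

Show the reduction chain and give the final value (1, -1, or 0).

(1113385/847689) = (265696/847689)   [reduce mod 847689]
265696 = 2^5·8303; (2/847689) = +1 since 847689 mod 8 = 1, so (265696/847689) = (+1)^5·(8303/847689); sign now +1
reciprocity: (8303/847689) = +1·(847689/8303) since 8303 mod 4 = 3, 847689 mod 4 = 1; sign now +1
(847689/8303) = (783/8303)   [reduce mod 8303]
reciprocity: (783/8303) = -1·(8303/783) since 783 mod 4 = 3, 8303 mod 4 = 3; sign now -1
(8303/783) = (473/783)   [reduce mod 783]
reciprocity: (473/783) = +1·(783/473) since 473 mod 4 = 1, 783 mod 4 = 3; sign now -1
(783/473) = (310/473)   [reduce mod 473]
310 = 2^1·155; (2/473) = +1 since 473 mod 8 = 1, so (310/473) = (+1)^1·(155/473); sign now -1
reciprocity: (155/473) = +1·(473/155) since 155 mod 4 = 3, 473 mod 4 = 1; sign now -1
(473/155) = (8/155)   [reduce mod 155]
8 = 2^3·1; (2/155) = -1 since 155 mod 8 = 3, so (8/155) = (-1)^3·(1/155); sign now +1
(1/155) = 1; final value = sign = +1

1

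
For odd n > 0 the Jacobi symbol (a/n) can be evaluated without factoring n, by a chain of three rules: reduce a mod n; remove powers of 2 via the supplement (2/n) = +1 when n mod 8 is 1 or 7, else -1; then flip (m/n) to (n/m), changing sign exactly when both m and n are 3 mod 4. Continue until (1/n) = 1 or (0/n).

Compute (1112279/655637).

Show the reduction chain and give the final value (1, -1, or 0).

-1

(1112279/655637) = (456642/655637)   [reduce mod 655637]
456642 = 2^1·228321; (2/655637) = -1 since 655637 mod 8 = 5, so (456642/655637) = (-1)^1·(228321/655637); sign now -1
reciprocity: (228321/655637) = +1·(655637/228321) since 228321 mod 4 = 1, 655637 mod 4 = 1; sign now -1
(655637/228321) = (198995/228321)   [reduce mod 228321]
reciprocity: (198995/228321) = +1·(228321/198995) since 198995 mod 4 = 3, 228321 mod 4 = 1; sign now -1
(228321/198995) = (29326/198995)   [reduce mod 198995]
29326 = 2^1·14663; (2/198995) = -1 since 198995 mod 8 = 3, so (29326/198995) = (-1)^1·(14663/198995); sign now +1
reciprocity: (14663/198995) = -1·(198995/14663) since 14663 mod 4 = 3, 198995 mod 4 = 3; sign now -1
(198995/14663) = (8376/14663)   [reduce mod 14663]
8376 = 2^3·1047; (2/14663) = +1 since 14663 mod 8 = 7, so (8376/14663) = (+1)^3·(1047/14663); sign now -1
reciprocity: (1047/14663) = -1·(14663/1047) since 1047 mod 4 = 3, 14663 mod 4 = 3; sign now +1
(14663/1047) = (5/1047)   [reduce mod 1047]
reciprocity: (5/1047) = +1·(1047/5) since 5 mod 4 = 1, 1047 mod 4 = 3; sign now +1
(1047/5) = (2/5)   [reduce mod 5]
2 = 2^1·1; (2/5) = -1 since 5 mod 8 = 5, so (2/5) = (-1)^1·(1/5); sign now -1
(1/5) = 1; final value = sign = -1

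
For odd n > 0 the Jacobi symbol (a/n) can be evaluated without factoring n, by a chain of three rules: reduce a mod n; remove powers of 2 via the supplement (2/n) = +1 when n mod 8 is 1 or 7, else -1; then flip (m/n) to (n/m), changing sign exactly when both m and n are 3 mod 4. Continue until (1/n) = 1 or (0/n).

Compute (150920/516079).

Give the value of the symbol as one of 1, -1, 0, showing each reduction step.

1

150920 = 2^3·18865; (2/516079) = +1 since 516079 mod 8 = 7, so (150920/516079) = (+1)^3·(18865/516079); sign now +1
reciprocity: (18865/516079) = +1·(516079/18865) since 18865 mod 4 = 1, 516079 mod 4 = 3; sign now +1
(516079/18865) = (6724/18865)   [reduce mod 18865]
6724 = 2^2·1681; (2/18865) = +1 since 18865 mod 8 = 1, so (6724/18865) = (+1)^2·(1681/18865); sign now +1
reciprocity: (1681/18865) = +1·(18865/1681) since 1681 mod 4 = 1, 18865 mod 4 = 1; sign now +1
(18865/1681) = (374/1681)   [reduce mod 1681]
374 = 2^1·187; (2/1681) = +1 since 1681 mod 8 = 1, so (374/1681) = (+1)^1·(187/1681); sign now +1
reciprocity: (187/1681) = +1·(1681/187) since 187 mod 4 = 3, 1681 mod 4 = 1; sign now +1
(1681/187) = (185/187)   [reduce mod 187]
reciprocity: (185/187) = +1·(187/185) since 185 mod 4 = 1, 187 mod 4 = 3; sign now +1
(187/185) = (2/185)   [reduce mod 185]
2 = 2^1·1; (2/185) = +1 since 185 mod 8 = 1, so (2/185) = (+1)^1·(1/185); sign now +1
(1/185) = 1; final value = sign = +1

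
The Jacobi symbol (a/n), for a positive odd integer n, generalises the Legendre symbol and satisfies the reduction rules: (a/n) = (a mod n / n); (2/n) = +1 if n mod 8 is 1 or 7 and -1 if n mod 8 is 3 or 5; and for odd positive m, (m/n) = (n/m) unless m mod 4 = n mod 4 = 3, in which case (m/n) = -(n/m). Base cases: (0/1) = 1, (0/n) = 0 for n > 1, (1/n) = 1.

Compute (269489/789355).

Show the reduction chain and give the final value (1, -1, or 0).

1

reciprocity: (269489/789355) = +1·(789355/269489) since 269489 mod 4 = 1, 789355 mod 4 = 3; sign now +1
(789355/269489) = (250377/269489)   [reduce mod 269489]
reciprocity: (250377/269489) = +1·(269489/250377) since 250377 mod 4 = 1, 269489 mod 4 = 1; sign now +1
(269489/250377) = (19112/250377)   [reduce mod 250377]
19112 = 2^3·2389; (2/250377) = +1 since 250377 mod 8 = 1, so (19112/250377) = (+1)^3·(2389/250377); sign now +1
reciprocity: (2389/250377) = +1·(250377/2389) since 2389 mod 4 = 1, 250377 mod 4 = 1; sign now +1
(250377/2389) = (1921/2389)   [reduce mod 2389]
reciprocity: (1921/2389) = +1·(2389/1921) since 1921 mod 4 = 1, 2389 mod 4 = 1; sign now +1
(2389/1921) = (468/1921)   [reduce mod 1921]
468 = 2^2·117; (2/1921) = +1 since 1921 mod 8 = 1, so (468/1921) = (+1)^2·(117/1921); sign now +1
reciprocity: (117/1921) = +1·(1921/117) since 117 mod 4 = 1, 1921 mod 4 = 1; sign now +1
(1921/117) = (49/117)   [reduce mod 117]
reciprocity: (49/117) = +1·(117/49) since 49 mod 4 = 1, 117 mod 4 = 1; sign now +1
(117/49) = (19/49)   [reduce mod 49]
reciprocity: (19/49) = +1·(49/19) since 19 mod 4 = 3, 49 mod 4 = 1; sign now +1
(49/19) = (11/19)   [reduce mod 19]
reciprocity: (11/19) = -1·(19/11) since 11 mod 4 = 3, 19 mod 4 = 3; sign now -1
(19/11) = (8/11)   [reduce mod 11]
8 = 2^3·1; (2/11) = -1 since 11 mod 8 = 3, so (8/11) = (-1)^3·(1/11); sign now +1
(1/11) = 1; final value = sign = +1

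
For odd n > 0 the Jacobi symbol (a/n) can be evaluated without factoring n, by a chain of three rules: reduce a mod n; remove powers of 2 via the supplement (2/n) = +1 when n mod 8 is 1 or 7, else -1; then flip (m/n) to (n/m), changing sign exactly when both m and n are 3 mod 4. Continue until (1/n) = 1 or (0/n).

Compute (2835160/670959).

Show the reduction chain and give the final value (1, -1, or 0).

-1

(2835160/670959) = (151324/670959)   [reduce mod 670959]
151324 = 2^2·37831; (2/670959) = +1 since 670959 mod 8 = 7, so (151324/670959) = (+1)^2·(37831/670959); sign now +1
reciprocity: (37831/670959) = -1·(670959/37831) since 37831 mod 4 = 3, 670959 mod 4 = 3; sign now -1
(670959/37831) = (27832/37831)   [reduce mod 37831]
27832 = 2^3·3479; (2/37831) = +1 since 37831 mod 8 = 7, so (27832/37831) = (+1)^3·(3479/37831); sign now -1
reciprocity: (3479/37831) = -1·(37831/3479) since 3479 mod 4 = 3, 37831 mod 4 = 3; sign now +1
(37831/3479) = (3041/3479)   [reduce mod 3479]
reciprocity: (3041/3479) = +1·(3479/3041) since 3041 mod 4 = 1, 3479 mod 4 = 3; sign now +1
(3479/3041) = (438/3041)   [reduce mod 3041]
438 = 2^1·219; (2/3041) = +1 since 3041 mod 8 = 1, so (438/3041) = (+1)^1·(219/3041); sign now +1
reciprocity: (219/3041) = +1·(3041/219) since 219 mod 4 = 3, 3041 mod 4 = 1; sign now +1
(3041/219) = (194/219)   [reduce mod 219]
194 = 2^1·97; (2/219) = -1 since 219 mod 8 = 3, so (194/219) = (-1)^1·(97/219); sign now -1
reciprocity: (97/219) = +1·(219/97) since 97 mod 4 = 1, 219 mod 4 = 3; sign now -1
(219/97) = (25/97)   [reduce mod 97]
reciprocity: (25/97) = +1·(97/25) since 25 mod 4 = 1, 97 mod 4 = 1; sign now -1
(97/25) = (22/25)   [reduce mod 25]
22 = 2^1·11; (2/25) = +1 since 25 mod 8 = 1, so (22/25) = (+1)^1·(11/25); sign now -1
reciprocity: (11/25) = +1·(25/11) since 11 mod 4 = 3, 25 mod 4 = 1; sign now -1
(25/11) = (3/11)   [reduce mod 11]
reciprocity: (3/11) = -1·(11/3) since 3 mod 4 = 3, 11 mod 4 = 3; sign now +1
(11/3) = (2/3)   [reduce mod 3]
2 = 2^1·1; (2/3) = -1 since 3 mod 8 = 3, so (2/3) = (-1)^1·(1/3); sign now -1
(1/3) = 1; final value = sign = -1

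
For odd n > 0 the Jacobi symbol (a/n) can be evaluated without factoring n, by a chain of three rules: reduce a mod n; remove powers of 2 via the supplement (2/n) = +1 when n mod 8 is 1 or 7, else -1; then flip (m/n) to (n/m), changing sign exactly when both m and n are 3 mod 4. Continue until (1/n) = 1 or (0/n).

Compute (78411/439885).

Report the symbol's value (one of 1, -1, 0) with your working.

1

flip (78411/439885) -> (439885/78411): both odd, 78411 mod 4 = 3, 439885 mod 4 = 1, so the flip contributes +1; sign now +1
(439885/78411): 439885 mod 78411 = 47830, so (439885/78411) = (47830/78411)
factor out 2^1: 47830 = 2^1·23915; with 78411 mod 8 = 3, (2/78411) = -1; sign now -1; continue with (23915/78411)
flip (23915/78411) -> (78411/23915): both odd, 23915 mod 4 = 3, 78411 mod 4 = 3, so the flip contributes -1; sign now +1
(78411/23915): 78411 mod 23915 = 6666, so (78411/23915) = (6666/23915)
factor out 2^1: 6666 = 2^1·3333; with 23915 mod 8 = 3, (2/23915) = -1; sign now -1; continue with (3333/23915)
flip (3333/23915) -> (23915/3333): both odd, 3333 mod 4 = 1, 23915 mod 4 = 3, so the flip contributes +1; sign now -1
(23915/3333): 23915 mod 3333 = 584, so (23915/3333) = (584/3333)
factor out 2^3: 584 = 2^3·73; with 3333 mod 8 = 5, (2/3333) = -1; sign now +1; continue with (73/3333)
flip (73/3333) -> (3333/73): both odd, 73 mod 4 = 1, 3333 mod 4 = 1, so the flip contributes +1; sign now +1
(3333/73): 3333 mod 73 = 48, so (3333/73) = (48/73)
factor out 2^4: 48 = 2^4·3; with 73 mod 8 = 1, (2/73) = +1; sign now +1; continue with (3/73)
flip (3/73) -> (73/3): both odd, 3 mod 4 = 3, 73 mod 4 = 1, so the flip contributes +1; sign now +1
(73/3): 73 mod 3 = 1, so (73/3) = (1/3)
reached (1/3) = 1, so the symbol is +1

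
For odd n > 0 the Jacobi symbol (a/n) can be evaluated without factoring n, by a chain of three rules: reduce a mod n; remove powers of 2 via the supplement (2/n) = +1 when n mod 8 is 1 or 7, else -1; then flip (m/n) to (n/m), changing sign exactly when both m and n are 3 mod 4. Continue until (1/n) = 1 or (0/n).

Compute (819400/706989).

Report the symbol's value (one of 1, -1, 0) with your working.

(819400/706989) = (112411/706989)   [reduce mod 706989]
reciprocity: (112411/706989) = +1·(706989/112411) since 112411 mod 4 = 3, 706989 mod 4 = 1; sign now +1
(706989/112411) = (32523/112411)   [reduce mod 112411]
reciprocity: (32523/112411) = -1·(112411/32523) since 32523 mod 4 = 3, 112411 mod 4 = 3; sign now -1
(112411/32523) = (14842/32523)   [reduce mod 32523]
14842 = 2^1·7421; (2/32523) = -1 since 32523 mod 8 = 3, so (14842/32523) = (-1)^1·(7421/32523); sign now +1
reciprocity: (7421/32523) = +1·(32523/7421) since 7421 mod 4 = 1, 32523 mod 4 = 3; sign now +1
(32523/7421) = (2839/7421)   [reduce mod 7421]
reciprocity: (2839/7421) = +1·(7421/2839) since 2839 mod 4 = 3, 7421 mod 4 = 1; sign now +1
(7421/2839) = (1743/2839)   [reduce mod 2839]
reciprocity: (1743/2839) = -1·(2839/1743) since 1743 mod 4 = 3, 2839 mod 4 = 3; sign now -1
(2839/1743) = (1096/1743)   [reduce mod 1743]
1096 = 2^3·137; (2/1743) = +1 since 1743 mod 8 = 7, so (1096/1743) = (+1)^3·(137/1743); sign now -1
reciprocity: (137/1743) = +1·(1743/137) since 137 mod 4 = 1, 1743 mod 4 = 3; sign now -1
(1743/137) = (99/137)   [reduce mod 137]
reciprocity: (99/137) = +1·(137/99) since 99 mod 4 = 3, 137 mod 4 = 1; sign now -1
(137/99) = (38/99)   [reduce mod 99]
38 = 2^1·19; (2/99) = -1 since 99 mod 8 = 3, so (38/99) = (-1)^1·(19/99); sign now +1
reciprocity: (19/99) = -1·(99/19) since 19 mod 4 = 3, 99 mod 4 = 3; sign now -1
(99/19) = (4/19)   [reduce mod 19]
4 = 2^2·1; (2/19) = -1 since 19 mod 8 = 3, so (4/19) = (-1)^2·(1/19); sign now -1
(1/19) = 1; final value = sign = -1

-1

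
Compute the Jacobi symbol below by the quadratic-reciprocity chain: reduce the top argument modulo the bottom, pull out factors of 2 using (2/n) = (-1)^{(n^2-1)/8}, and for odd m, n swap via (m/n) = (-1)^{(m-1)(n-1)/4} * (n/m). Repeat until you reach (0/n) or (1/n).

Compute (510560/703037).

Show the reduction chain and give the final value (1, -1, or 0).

-1

510560 = 2^5·15955; (2/703037) = -1 since 703037 mod 8 = 5, so (510560/703037) = (-1)^5·(15955/703037); sign now -1
reciprocity: (15955/703037) = +1·(703037/15955) since 15955 mod 4 = 3, 703037 mod 4 = 1; sign now -1
(703037/15955) = (1017/15955)   [reduce mod 15955]
reciprocity: (1017/15955) = +1·(15955/1017) since 1017 mod 4 = 1, 15955 mod 4 = 3; sign now -1
(15955/1017) = (700/1017)   [reduce mod 1017]
700 = 2^2·175; (2/1017) = +1 since 1017 mod 8 = 1, so (700/1017) = (+1)^2·(175/1017); sign now -1
reciprocity: (175/1017) = +1·(1017/175) since 175 mod 4 = 3, 1017 mod 4 = 1; sign now -1
(1017/175) = (142/175)   [reduce mod 175]
142 = 2^1·71; (2/175) = +1 since 175 mod 8 = 7, so (142/175) = (+1)^1·(71/175); sign now -1
reciprocity: (71/175) = -1·(175/71) since 71 mod 4 = 3, 175 mod 4 = 3; sign now +1
(175/71) = (33/71)   [reduce mod 71]
reciprocity: (33/71) = +1·(71/33) since 33 mod 4 = 1, 71 mod 4 = 3; sign now +1
(71/33) = (5/33)   [reduce mod 33]
reciprocity: (5/33) = +1·(33/5) since 5 mod 4 = 1, 33 mod 4 = 1; sign now +1
(33/5) = (3/5)   [reduce mod 5]
reciprocity: (3/5) = +1·(5/3) since 3 mod 4 = 3, 5 mod 4 = 1; sign now +1
(5/3) = (2/3)   [reduce mod 3]
2 = 2^1·1; (2/3) = -1 since 3 mod 8 = 3, so (2/3) = (-1)^1·(1/3); sign now -1
(1/3) = 1; final value = sign = -1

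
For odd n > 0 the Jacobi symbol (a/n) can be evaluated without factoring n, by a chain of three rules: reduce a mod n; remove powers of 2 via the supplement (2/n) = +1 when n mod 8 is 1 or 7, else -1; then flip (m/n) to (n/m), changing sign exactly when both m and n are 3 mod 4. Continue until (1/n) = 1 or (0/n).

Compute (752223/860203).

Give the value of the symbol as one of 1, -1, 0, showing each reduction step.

flip (752223/860203) -> (860203/752223): both odd, 752223 mod 4 = 3, 860203 mod 4 = 3, so the flip contributes -1; sign now -1
(860203/752223): 860203 mod 752223 = 107980, so (860203/752223) = (107980/752223)
factor out 2^2: 107980 = 2^2·26995; with 752223 mod 8 = 7, (2/752223) = +1; sign now -1; continue with (26995/752223)
flip (26995/752223) -> (752223/26995): both odd, 26995 mod 4 = 3, 752223 mod 4 = 3, so the flip contributes -1; sign now +1
(752223/26995): 752223 mod 26995 = 23358, so (752223/26995) = (23358/26995)
factor out 2^1: 23358 = 2^1·11679; with 26995 mod 8 = 3, (2/26995) = -1; sign now -1; continue with (11679/26995)
flip (11679/26995) -> (26995/11679): both odd, 11679 mod 4 = 3, 26995 mod 4 = 3, so the flip contributes -1; sign now +1
(26995/11679): 26995 mod 11679 = 3637, so (26995/11679) = (3637/11679)
flip (3637/11679) -> (11679/3637): both odd, 3637 mod 4 = 1, 11679 mod 4 = 3, so the flip contributes +1; sign now +1
(11679/3637): 11679 mod 3637 = 768, so (11679/3637) = (768/3637)
factor out 2^8: 768 = 2^8·3; with 3637 mod 8 = 5, (2/3637) = -1; sign now +1; continue with (3/3637)
flip (3/3637) -> (3637/3): both odd, 3 mod 4 = 3, 3637 mod 4 = 1, so the flip contributes +1; sign now +1
(3637/3): 3637 mod 3 = 1, so (3637/3) = (1/3)
reached (1/3) = 1, so the symbol is +1

1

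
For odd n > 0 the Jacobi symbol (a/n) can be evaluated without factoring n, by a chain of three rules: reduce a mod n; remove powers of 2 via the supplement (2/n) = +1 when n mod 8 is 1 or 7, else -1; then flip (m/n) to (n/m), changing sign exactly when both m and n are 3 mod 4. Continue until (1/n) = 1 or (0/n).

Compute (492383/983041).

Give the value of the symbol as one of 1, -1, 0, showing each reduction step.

-1

reciprocity: (492383/983041) = +1·(983041/492383) since 492383 mod 4 = 3, 983041 mod 4 = 1; sign now +1
(983041/492383) = (490658/492383)   [reduce mod 492383]
490658 = 2^1·245329; (2/492383) = +1 since 492383 mod 8 = 7, so (490658/492383) = (+1)^1·(245329/492383); sign now +1
reciprocity: (245329/492383) = +1·(492383/245329) since 245329 mod 4 = 1, 492383 mod 4 = 3; sign now +1
(492383/245329) = (1725/245329)   [reduce mod 245329]
reciprocity: (1725/245329) = +1·(245329/1725) since 1725 mod 4 = 1, 245329 mod 4 = 1; sign now +1
(245329/1725) = (379/1725)   [reduce mod 1725]
reciprocity: (379/1725) = +1·(1725/379) since 379 mod 4 = 3, 1725 mod 4 = 1; sign now +1
(1725/379) = (209/379)   [reduce mod 379]
reciprocity: (209/379) = +1·(379/209) since 209 mod 4 = 1, 379 mod 4 = 3; sign now +1
(379/209) = (170/209)   [reduce mod 209]
170 = 2^1·85; (2/209) = +1 since 209 mod 8 = 1, so (170/209) = (+1)^1·(85/209); sign now +1
reciprocity: (85/209) = +1·(209/85) since 85 mod 4 = 1, 209 mod 4 = 1; sign now +1
(209/85) = (39/85)   [reduce mod 85]
reciprocity: (39/85) = +1·(85/39) since 39 mod 4 = 3, 85 mod 4 = 1; sign now +1
(85/39) = (7/39)   [reduce mod 39]
reciprocity: (7/39) = -1·(39/7) since 7 mod 4 = 3, 39 mod 4 = 3; sign now -1
(39/7) = (4/7)   [reduce mod 7]
4 = 2^2·1; (2/7) = +1 since 7 mod 8 = 7, so (4/7) = (+1)^2·(1/7); sign now -1
(1/7) = 1; final value = sign = -1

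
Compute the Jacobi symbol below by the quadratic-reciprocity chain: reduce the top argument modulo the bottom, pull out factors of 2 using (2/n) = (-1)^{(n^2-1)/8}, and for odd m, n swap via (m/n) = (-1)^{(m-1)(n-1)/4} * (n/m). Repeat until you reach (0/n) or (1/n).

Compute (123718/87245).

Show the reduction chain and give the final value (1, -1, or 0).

(123718/87245) = (36473/87245)   [reduce mod 87245]
reciprocity: (36473/87245) = +1·(87245/36473) since 36473 mod 4 = 1, 87245 mod 4 = 1; sign now +1
(87245/36473) = (14299/36473)   [reduce mod 36473]
reciprocity: (14299/36473) = +1·(36473/14299) since 14299 mod 4 = 3, 36473 mod 4 = 1; sign now +1
(36473/14299) = (7875/14299)   [reduce mod 14299]
reciprocity: (7875/14299) = -1·(14299/7875) since 7875 mod 4 = 3, 14299 mod 4 = 3; sign now -1
(14299/7875) = (6424/7875)   [reduce mod 7875]
6424 = 2^3·803; (2/7875) = -1 since 7875 mod 8 = 3, so (6424/7875) = (-1)^3·(803/7875); sign now +1
reciprocity: (803/7875) = -1·(7875/803) since 803 mod 4 = 3, 7875 mod 4 = 3; sign now -1
(7875/803) = (648/803)   [reduce mod 803]
648 = 2^3·81; (2/803) = -1 since 803 mod 8 = 3, so (648/803) = (-1)^3·(81/803); sign now +1
reciprocity: (81/803) = +1·(803/81) since 81 mod 4 = 1, 803 mod 4 = 3; sign now +1
(803/81) = (74/81)   [reduce mod 81]
74 = 2^1·37; (2/81) = +1 since 81 mod 8 = 1, so (74/81) = (+1)^1·(37/81); sign now +1
reciprocity: (37/81) = +1·(81/37) since 37 mod 4 = 1, 81 mod 4 = 1; sign now +1
(81/37) = (7/37)   [reduce mod 37]
reciprocity: (7/37) = +1·(37/7) since 7 mod 4 = 3, 37 mod 4 = 1; sign now +1
(37/7) = (2/7)   [reduce mod 7]
2 = 2^1·1; (2/7) = +1 since 7 mod 8 = 7, so (2/7) = (+1)^1·(1/7); sign now +1
(1/7) = 1; final value = sign = +1

1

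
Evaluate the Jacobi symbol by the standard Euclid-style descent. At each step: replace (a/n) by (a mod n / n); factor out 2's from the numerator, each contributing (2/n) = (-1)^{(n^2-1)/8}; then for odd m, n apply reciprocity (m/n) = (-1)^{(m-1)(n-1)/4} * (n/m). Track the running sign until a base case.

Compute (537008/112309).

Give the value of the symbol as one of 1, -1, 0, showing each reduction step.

1

(537008/112309) = (87772/112309)   [reduce mod 112309]
87772 = 2^2·21943; (2/112309) = -1 since 112309 mod 8 = 5, so (87772/112309) = (-1)^2·(21943/112309); sign now +1
reciprocity: (21943/112309) = +1·(112309/21943) since 21943 mod 4 = 3, 112309 mod 4 = 1; sign now +1
(112309/21943) = (2594/21943)   [reduce mod 21943]
2594 = 2^1·1297; (2/21943) = +1 since 21943 mod 8 = 7, so (2594/21943) = (+1)^1·(1297/21943); sign now +1
reciprocity: (1297/21943) = +1·(21943/1297) since 1297 mod 4 = 1, 21943 mod 4 = 3; sign now +1
(21943/1297) = (1191/1297)   [reduce mod 1297]
reciprocity: (1191/1297) = +1·(1297/1191) since 1191 mod 4 = 3, 1297 mod 4 = 1; sign now +1
(1297/1191) = (106/1191)   [reduce mod 1191]
106 = 2^1·53; (2/1191) = +1 since 1191 mod 8 = 7, so (106/1191) = (+1)^1·(53/1191); sign now +1
reciprocity: (53/1191) = +1·(1191/53) since 53 mod 4 = 1, 1191 mod 4 = 3; sign now +1
(1191/53) = (25/53)   [reduce mod 53]
reciprocity: (25/53) = +1·(53/25) since 25 mod 4 = 1, 53 mod 4 = 1; sign now +1
(53/25) = (3/25)   [reduce mod 25]
reciprocity: (3/25) = +1·(25/3) since 3 mod 4 = 3, 25 mod 4 = 1; sign now +1
(25/3) = (1/3)   [reduce mod 3]
(1/3) = 1; final value = sign = +1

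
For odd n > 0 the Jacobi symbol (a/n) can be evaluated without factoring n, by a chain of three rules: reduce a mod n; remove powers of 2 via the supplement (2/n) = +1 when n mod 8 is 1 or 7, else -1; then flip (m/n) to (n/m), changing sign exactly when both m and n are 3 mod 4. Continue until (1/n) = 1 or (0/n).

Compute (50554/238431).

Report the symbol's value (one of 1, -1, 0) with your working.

factor out 2^1: 50554 = 2^1·25277; with 238431 mod 8 = 7, (2/238431) = +1; sign now +1; continue with (25277/238431)
flip (25277/238431) -> (238431/25277): both odd, 25277 mod 4 = 1, 238431 mod 4 = 3, so the flip contributes +1; sign now +1
(238431/25277): 238431 mod 25277 = 10938, so (238431/25277) = (10938/25277)
factor out 2^1: 10938 = 2^1·5469; with 25277 mod 8 = 5, (2/25277) = -1; sign now -1; continue with (5469/25277)
flip (5469/25277) -> (25277/5469): both odd, 5469 mod 4 = 1, 25277 mod 4 = 1, so the flip contributes +1; sign now -1
(25277/5469): 25277 mod 5469 = 3401, so (25277/5469) = (3401/5469)
flip (3401/5469) -> (5469/3401): both odd, 3401 mod 4 = 1, 5469 mod 4 = 1, so the flip contributes +1; sign now -1
(5469/3401): 5469 mod 3401 = 2068, so (5469/3401) = (2068/3401)
factor out 2^2: 2068 = 2^2·517; with 3401 mod 8 = 1, (2/3401) = +1; sign now -1; continue with (517/3401)
flip (517/3401) -> (3401/517): both odd, 517 mod 4 = 1, 3401 mod 4 = 1, so the flip contributes +1; sign now -1
(3401/517): 3401 mod 517 = 299, so (3401/517) = (299/517)
flip (299/517) -> (517/299): both odd, 299 mod 4 = 3, 517 mod 4 = 1, so the flip contributes +1; sign now -1
(517/299): 517 mod 299 = 218, so (517/299) = (218/299)
factor out 2^1: 218 = 2^1·109; with 299 mod 8 = 3, (2/299) = -1; sign now +1; continue with (109/299)
flip (109/299) -> (299/109): both odd, 109 mod 4 = 1, 299 mod 4 = 3, so the flip contributes +1; sign now +1
(299/109): 299 mod 109 = 81, so (299/109) = (81/109)
flip (81/109) -> (109/81): both odd, 81 mod 4 = 1, 109 mod 4 = 1, so the flip contributes +1; sign now +1
(109/81): 109 mod 81 = 28, so (109/81) = (28/81)
factor out 2^2: 28 = 2^2·7; with 81 mod 8 = 1, (2/81) = +1; sign now +1; continue with (7/81)
flip (7/81) -> (81/7): both odd, 7 mod 4 = 3, 81 mod 4 = 1, so the flip contributes +1; sign now +1
(81/7): 81 mod 7 = 4, so (81/7) = (4/7)
factor out 2^2: 4 = 2^2·1; with 7 mod 8 = 7, (2/7) = +1; sign now +1; continue with (1/7)
reached (1/7) = 1, so the symbol is +1

1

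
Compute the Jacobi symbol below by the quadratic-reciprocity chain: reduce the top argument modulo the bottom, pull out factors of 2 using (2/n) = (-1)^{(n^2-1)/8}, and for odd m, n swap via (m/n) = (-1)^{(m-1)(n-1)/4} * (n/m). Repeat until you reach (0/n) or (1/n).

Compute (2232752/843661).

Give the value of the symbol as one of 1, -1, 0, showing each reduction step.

(2232752/843661) = (545430/843661)   [reduce mod 843661]
545430 = 2^1·272715; (2/843661) = -1 since 843661 mod 8 = 5, so (545430/843661) = (-1)^1·(272715/843661); sign now -1
reciprocity: (272715/843661) = +1·(843661/272715) since 272715 mod 4 = 3, 843661 mod 4 = 1; sign now -1
(843661/272715) = (25516/272715)   [reduce mod 272715]
25516 = 2^2·6379; (2/272715) = -1 since 272715 mod 8 = 3, so (25516/272715) = (-1)^2·(6379/272715); sign now -1
reciprocity: (6379/272715) = -1·(272715/6379) since 6379 mod 4 = 3, 272715 mod 4 = 3; sign now +1
(272715/6379) = (4797/6379)   [reduce mod 6379]
reciprocity: (4797/6379) = +1·(6379/4797) since 4797 mod 4 = 1, 6379 mod 4 = 3; sign now +1
(6379/4797) = (1582/4797)   [reduce mod 4797]
1582 = 2^1·791; (2/4797) = -1 since 4797 mod 8 = 5, so (1582/4797) = (-1)^1·(791/4797); sign now -1
reciprocity: (791/4797) = +1·(4797/791) since 791 mod 4 = 3, 4797 mod 4 = 1; sign now -1
(4797/791) = (51/791)   [reduce mod 791]
reciprocity: (51/791) = -1·(791/51) since 51 mod 4 = 3, 791 mod 4 = 3; sign now +1
(791/51) = (26/51)   [reduce mod 51]
26 = 2^1·13; (2/51) = -1 since 51 mod 8 = 3, so (26/51) = (-1)^1·(13/51); sign now -1
reciprocity: (13/51) = +1·(51/13) since 13 mod 4 = 1, 51 mod 4 = 3; sign now -1
(51/13) = (12/13)   [reduce mod 13]
12 = 2^2·3; (2/13) = -1 since 13 mod 8 = 5, so (12/13) = (-1)^2·(3/13); sign now -1
reciprocity: (3/13) = +1·(13/3) since 3 mod 4 = 3, 13 mod 4 = 1; sign now -1
(13/3) = (1/3)   [reduce mod 3]
(1/3) = 1; final value = sign = -1

-1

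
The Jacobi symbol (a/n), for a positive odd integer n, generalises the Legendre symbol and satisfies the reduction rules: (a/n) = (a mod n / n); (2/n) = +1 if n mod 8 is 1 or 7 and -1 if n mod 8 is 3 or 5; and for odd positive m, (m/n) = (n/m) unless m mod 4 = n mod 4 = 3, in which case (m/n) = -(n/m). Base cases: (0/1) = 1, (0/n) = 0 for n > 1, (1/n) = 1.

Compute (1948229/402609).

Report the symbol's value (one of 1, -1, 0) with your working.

(1948229/402609): 1948229 mod 402609 = 337793, so (1948229/402609) = (337793/402609)
flip (337793/402609) -> (402609/337793): both odd, 337793 mod 4 = 1, 402609 mod 4 = 1, so the flip contributes +1; sign now +1
(402609/337793): 402609 mod 337793 = 64816, so (402609/337793) = (64816/337793)
factor out 2^4: 64816 = 2^4·4051; with 337793 mod 8 = 1, (2/337793) = +1; sign now +1; continue with (4051/337793)
flip (4051/337793) -> (337793/4051): both odd, 4051 mod 4 = 3, 337793 mod 4 = 1, so the flip contributes +1; sign now +1
(337793/4051): 337793 mod 4051 = 1560, so (337793/4051) = (1560/4051)
factor out 2^3: 1560 = 2^3·195; with 4051 mod 8 = 3, (2/4051) = -1; sign now -1; continue with (195/4051)
flip (195/4051) -> (4051/195): both odd, 195 mod 4 = 3, 4051 mod 4 = 3, so the flip contributes -1; sign now +1
(4051/195): 4051 mod 195 = 151, so (4051/195) = (151/195)
flip (151/195) -> (195/151): both odd, 151 mod 4 = 3, 195 mod 4 = 3, so the flip contributes -1; sign now -1
(195/151): 195 mod 151 = 44, so (195/151) = (44/151)
factor out 2^2: 44 = 2^2·11; with 151 mod 8 = 7, (2/151) = +1; sign now -1; continue with (11/151)
flip (11/151) -> (151/11): both odd, 11 mod 4 = 3, 151 mod 4 = 3, so the flip contributes -1; sign now +1
(151/11): 151 mod 11 = 8, so (151/11) = (8/11)
factor out 2^3: 8 = 2^3·1; with 11 mod 8 = 3, (2/11) = -1; sign now -1; continue with (1/11)
reached (1/11) = 1, so the symbol is -1

-1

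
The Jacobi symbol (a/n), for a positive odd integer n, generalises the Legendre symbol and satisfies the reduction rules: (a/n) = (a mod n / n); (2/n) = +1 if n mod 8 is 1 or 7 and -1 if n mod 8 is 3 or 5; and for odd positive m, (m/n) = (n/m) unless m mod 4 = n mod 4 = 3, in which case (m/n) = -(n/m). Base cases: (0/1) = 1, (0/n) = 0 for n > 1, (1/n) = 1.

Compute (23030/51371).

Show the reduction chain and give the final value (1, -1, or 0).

0

factor out 2^1: 23030 = 2^1·11515; with 51371 mod 8 = 3, (2/51371) = -1; sign now -1; continue with (11515/51371)
flip (11515/51371) -> (51371/11515): both odd, 11515 mod 4 = 3, 51371 mod 4 = 3, so the flip contributes -1; sign now +1
(51371/11515): 51371 mod 11515 = 5311, so (51371/11515) = (5311/11515)
flip (5311/11515) -> (11515/5311): both odd, 5311 mod 4 = 3, 11515 mod 4 = 3, so the flip contributes -1; sign now -1
(11515/5311): 11515 mod 5311 = 893, so (11515/5311) = (893/5311)
flip (893/5311) -> (5311/893): both odd, 893 mod 4 = 1, 5311 mod 4 = 3, so the flip contributes +1; sign now -1
(5311/893): 5311 mod 893 = 846, so (5311/893) = (846/893)
factor out 2^1: 846 = 2^1·423; with 893 mod 8 = 5, (2/893) = -1; sign now +1; continue with (423/893)
flip (423/893) -> (893/423): both odd, 423 mod 4 = 3, 893 mod 4 = 1, so the flip contributes +1; sign now +1
(893/423): 893 mod 423 = 47, so (893/423) = (47/423)
flip (47/423) -> (423/47): both odd, 47 mod 4 = 3, 423 mod 4 = 3, so the flip contributes -1; sign now -1
(423/47): 423 mod 47 = 0, so (423/47) = (0/47)
reached (0/47); gcd(a, n) > 1, so (0/47) = 0 and the symbol is 0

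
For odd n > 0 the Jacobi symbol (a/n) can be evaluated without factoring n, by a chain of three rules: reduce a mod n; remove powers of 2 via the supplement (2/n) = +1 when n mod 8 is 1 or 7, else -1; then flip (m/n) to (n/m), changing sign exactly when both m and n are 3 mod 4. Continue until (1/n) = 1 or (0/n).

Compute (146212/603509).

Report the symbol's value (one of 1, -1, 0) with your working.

1

146212 = 2^2·36553; (2/603509) = -1 since 603509 mod 8 = 5, so (146212/603509) = (-1)^2·(36553/603509); sign now +1
reciprocity: (36553/603509) = +1·(603509/36553) since 36553 mod 4 = 1, 603509 mod 4 = 1; sign now +1
(603509/36553) = (18661/36553)   [reduce mod 36553]
reciprocity: (18661/36553) = +1·(36553/18661) since 18661 mod 4 = 1, 36553 mod 4 = 1; sign now +1
(36553/18661) = (17892/18661)   [reduce mod 18661]
17892 = 2^2·4473; (2/18661) = -1 since 18661 mod 8 = 5, so (17892/18661) = (-1)^2·(4473/18661); sign now +1
reciprocity: (4473/18661) = +1·(18661/4473) since 4473 mod 4 = 1, 18661 mod 4 = 1; sign now +1
(18661/4473) = (769/4473)   [reduce mod 4473]
reciprocity: (769/4473) = +1·(4473/769) since 769 mod 4 = 1, 4473 mod 4 = 1; sign now +1
(4473/769) = (628/769)   [reduce mod 769]
628 = 2^2·157; (2/769) = +1 since 769 mod 8 = 1, so (628/769) = (+1)^2·(157/769); sign now +1
reciprocity: (157/769) = +1·(769/157) since 157 mod 4 = 1, 769 mod 4 = 1; sign now +1
(769/157) = (141/157)   [reduce mod 157]
reciprocity: (141/157) = +1·(157/141) since 141 mod 4 = 1, 157 mod 4 = 1; sign now +1
(157/141) = (16/141)   [reduce mod 141]
16 = 2^4·1; (2/141) = -1 since 141 mod 8 = 5, so (16/141) = (-1)^4·(1/141); sign now +1
(1/141) = 1; final value = sign = +1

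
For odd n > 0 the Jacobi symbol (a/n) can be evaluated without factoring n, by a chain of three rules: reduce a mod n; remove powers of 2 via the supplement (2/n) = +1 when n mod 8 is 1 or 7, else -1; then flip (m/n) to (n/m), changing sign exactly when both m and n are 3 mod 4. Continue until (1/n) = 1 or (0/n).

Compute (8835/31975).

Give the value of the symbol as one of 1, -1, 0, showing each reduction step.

0

flip (8835/31975) -> (31975/8835): both odd, 8835 mod 4 = 3, 31975 mod 4 = 3, so the flip contributes -1; sign now -1
(31975/8835): 31975 mod 8835 = 5470, so (31975/8835) = (5470/8835)
factor out 2^1: 5470 = 2^1·2735; with 8835 mod 8 = 3, (2/8835) = -1; sign now +1; continue with (2735/8835)
flip (2735/8835) -> (8835/2735): both odd, 2735 mod 4 = 3, 8835 mod 4 = 3, so the flip contributes -1; sign now -1
(8835/2735): 8835 mod 2735 = 630, so (8835/2735) = (630/2735)
factor out 2^1: 630 = 2^1·315; with 2735 mod 8 = 7, (2/2735) = +1; sign now -1; continue with (315/2735)
flip (315/2735) -> (2735/315): both odd, 315 mod 4 = 3, 2735 mod 4 = 3, so the flip contributes -1; sign now +1
(2735/315): 2735 mod 315 = 215, so (2735/315) = (215/315)
flip (215/315) -> (315/215): both odd, 215 mod 4 = 3, 315 mod 4 = 3, so the flip contributes -1; sign now -1
(315/215): 315 mod 215 = 100, so (315/215) = (100/215)
factor out 2^2: 100 = 2^2·25; with 215 mod 8 = 7, (2/215) = +1; sign now -1; continue with (25/215)
flip (25/215) -> (215/25): both odd, 25 mod 4 = 1, 215 mod 4 = 3, so the flip contributes +1; sign now -1
(215/25): 215 mod 25 = 15, so (215/25) = (15/25)
flip (15/25) -> (25/15): both odd, 15 mod 4 = 3, 25 mod 4 = 1, so the flip contributes +1; sign now -1
(25/15): 25 mod 15 = 10, so (25/15) = (10/15)
factor out 2^1: 10 = 2^1·5; with 15 mod 8 = 7, (2/15) = +1; sign now -1; continue with (5/15)
flip (5/15) -> (15/5): both odd, 5 mod 4 = 1, 15 mod 4 = 3, so the flip contributes +1; sign now -1
(15/5): 15 mod 5 = 0, so (15/5) = (0/5)
reached (0/5); gcd(a, n) > 1, so (0/5) = 0 and the symbol is 0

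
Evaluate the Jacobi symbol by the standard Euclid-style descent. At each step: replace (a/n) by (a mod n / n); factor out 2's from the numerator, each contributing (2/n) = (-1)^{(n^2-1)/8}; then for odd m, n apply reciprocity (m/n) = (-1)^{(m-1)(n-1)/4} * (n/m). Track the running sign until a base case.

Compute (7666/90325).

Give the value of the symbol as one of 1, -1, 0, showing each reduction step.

1

factor out 2^1: 7666 = 2^1·3833; with 90325 mod 8 = 5, (2/90325) = -1; sign now -1; continue with (3833/90325)
flip (3833/90325) -> (90325/3833): both odd, 3833 mod 4 = 1, 90325 mod 4 = 1, so the flip contributes +1; sign now -1
(90325/3833): 90325 mod 3833 = 2166, so (90325/3833) = (2166/3833)
factor out 2^1: 2166 = 2^1·1083; with 3833 mod 8 = 1, (2/3833) = +1; sign now -1; continue with (1083/3833)
flip (1083/3833) -> (3833/1083): both odd, 1083 mod 4 = 3, 3833 mod 4 = 1, so the flip contributes +1; sign now -1
(3833/1083): 3833 mod 1083 = 584, so (3833/1083) = (584/1083)
factor out 2^3: 584 = 2^3·73; with 1083 mod 8 = 3, (2/1083) = -1; sign now +1; continue with (73/1083)
flip (73/1083) -> (1083/73): both odd, 73 mod 4 = 1, 1083 mod 4 = 3, so the flip contributes +1; sign now +1
(1083/73): 1083 mod 73 = 61, so (1083/73) = (61/73)
flip (61/73) -> (73/61): both odd, 61 mod 4 = 1, 73 mod 4 = 1, so the flip contributes +1; sign now +1
(73/61): 73 mod 61 = 12, so (73/61) = (12/61)
factor out 2^2: 12 = 2^2·3; with 61 mod 8 = 5, (2/61) = -1; sign now +1; continue with (3/61)
flip (3/61) -> (61/3): both odd, 3 mod 4 = 3, 61 mod 4 = 1, so the flip contributes +1; sign now +1
(61/3): 61 mod 3 = 1, so (61/3) = (1/3)
reached (1/3) = 1, so the symbol is +1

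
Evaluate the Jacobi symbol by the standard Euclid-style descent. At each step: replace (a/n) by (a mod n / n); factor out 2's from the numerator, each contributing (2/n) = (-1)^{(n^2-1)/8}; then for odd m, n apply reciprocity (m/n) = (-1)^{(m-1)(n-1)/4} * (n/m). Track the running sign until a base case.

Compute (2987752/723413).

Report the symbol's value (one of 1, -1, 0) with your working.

1

(2987752/723413) = (94100/723413)   [reduce mod 723413]
94100 = 2^2·23525; (2/723413) = -1 since 723413 mod 8 = 5, so (94100/723413) = (-1)^2·(23525/723413); sign now +1
reciprocity: (23525/723413) = +1·(723413/23525) since 23525 mod 4 = 1, 723413 mod 4 = 1; sign now +1
(723413/23525) = (17663/23525)   [reduce mod 23525]
reciprocity: (17663/23525) = +1·(23525/17663) since 17663 mod 4 = 3, 23525 mod 4 = 1; sign now +1
(23525/17663) = (5862/17663)   [reduce mod 17663]
5862 = 2^1·2931; (2/17663) = +1 since 17663 mod 8 = 7, so (5862/17663) = (+1)^1·(2931/17663); sign now +1
reciprocity: (2931/17663) = -1·(17663/2931) since 2931 mod 4 = 3, 17663 mod 4 = 3; sign now -1
(17663/2931) = (77/2931)   [reduce mod 2931]
reciprocity: (77/2931) = +1·(2931/77) since 77 mod 4 = 1, 2931 mod 4 = 3; sign now -1
(2931/77) = (5/77)   [reduce mod 77]
reciprocity: (5/77) = +1·(77/5) since 5 mod 4 = 1, 77 mod 4 = 1; sign now -1
(77/5) = (2/5)   [reduce mod 5]
2 = 2^1·1; (2/5) = -1 since 5 mod 8 = 5, so (2/5) = (-1)^1·(1/5); sign now +1
(1/5) = 1; final value = sign = +1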